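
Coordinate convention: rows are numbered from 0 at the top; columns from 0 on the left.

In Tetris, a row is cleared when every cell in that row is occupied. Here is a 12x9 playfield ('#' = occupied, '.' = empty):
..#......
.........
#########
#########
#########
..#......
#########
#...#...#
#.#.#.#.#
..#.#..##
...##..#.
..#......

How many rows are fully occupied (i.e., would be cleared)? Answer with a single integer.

Answer: 4

Derivation:
Check each row:
  row 0: 8 empty cells -> not full
  row 1: 9 empty cells -> not full
  row 2: 0 empty cells -> FULL (clear)
  row 3: 0 empty cells -> FULL (clear)
  row 4: 0 empty cells -> FULL (clear)
  row 5: 8 empty cells -> not full
  row 6: 0 empty cells -> FULL (clear)
  row 7: 6 empty cells -> not full
  row 8: 4 empty cells -> not full
  row 9: 5 empty cells -> not full
  row 10: 6 empty cells -> not full
  row 11: 8 empty cells -> not full
Total rows cleared: 4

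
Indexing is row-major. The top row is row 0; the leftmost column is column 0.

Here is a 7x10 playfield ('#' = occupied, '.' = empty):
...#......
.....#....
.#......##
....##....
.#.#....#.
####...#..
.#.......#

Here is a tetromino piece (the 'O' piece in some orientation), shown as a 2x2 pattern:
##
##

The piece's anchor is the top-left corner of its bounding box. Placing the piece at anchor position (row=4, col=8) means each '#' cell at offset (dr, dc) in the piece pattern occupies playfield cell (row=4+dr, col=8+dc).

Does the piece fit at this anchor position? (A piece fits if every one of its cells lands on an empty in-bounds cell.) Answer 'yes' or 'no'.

Answer: no

Derivation:
Check each piece cell at anchor (4, 8):
  offset (0,0) -> (4,8): occupied ('#') -> FAIL
  offset (0,1) -> (4,9): empty -> OK
  offset (1,0) -> (5,8): empty -> OK
  offset (1,1) -> (5,9): empty -> OK
All cells valid: no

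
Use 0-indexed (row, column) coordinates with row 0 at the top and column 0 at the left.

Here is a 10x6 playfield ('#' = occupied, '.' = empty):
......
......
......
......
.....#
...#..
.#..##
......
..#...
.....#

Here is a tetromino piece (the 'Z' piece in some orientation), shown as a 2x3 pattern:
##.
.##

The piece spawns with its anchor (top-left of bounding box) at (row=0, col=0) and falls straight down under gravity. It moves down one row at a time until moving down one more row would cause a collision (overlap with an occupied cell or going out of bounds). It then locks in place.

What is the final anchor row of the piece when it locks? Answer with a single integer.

Spawn at (row=0, col=0). Try each row:
  row 0: fits
  row 1: fits
  row 2: fits
  row 3: fits
  row 4: fits
  row 5: blocked -> lock at row 4

Answer: 4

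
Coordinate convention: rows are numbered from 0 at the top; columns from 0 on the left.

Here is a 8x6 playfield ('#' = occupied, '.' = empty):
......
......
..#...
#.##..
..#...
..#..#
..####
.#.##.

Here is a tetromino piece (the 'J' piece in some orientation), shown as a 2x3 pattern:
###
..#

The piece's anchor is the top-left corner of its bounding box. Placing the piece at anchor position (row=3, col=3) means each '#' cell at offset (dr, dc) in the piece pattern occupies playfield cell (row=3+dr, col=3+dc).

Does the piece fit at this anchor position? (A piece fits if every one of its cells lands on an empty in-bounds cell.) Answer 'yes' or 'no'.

Check each piece cell at anchor (3, 3):
  offset (0,0) -> (3,3): occupied ('#') -> FAIL
  offset (0,1) -> (3,4): empty -> OK
  offset (0,2) -> (3,5): empty -> OK
  offset (1,2) -> (4,5): empty -> OK
All cells valid: no

Answer: no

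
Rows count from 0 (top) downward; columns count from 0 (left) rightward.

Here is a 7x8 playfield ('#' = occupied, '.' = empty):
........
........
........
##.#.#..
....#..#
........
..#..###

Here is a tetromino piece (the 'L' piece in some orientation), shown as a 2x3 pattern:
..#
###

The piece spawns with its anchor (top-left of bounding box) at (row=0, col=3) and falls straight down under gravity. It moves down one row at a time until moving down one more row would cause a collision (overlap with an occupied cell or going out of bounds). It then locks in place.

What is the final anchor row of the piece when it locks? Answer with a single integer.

Spawn at (row=0, col=3). Try each row:
  row 0: fits
  row 1: fits
  row 2: blocked -> lock at row 1

Answer: 1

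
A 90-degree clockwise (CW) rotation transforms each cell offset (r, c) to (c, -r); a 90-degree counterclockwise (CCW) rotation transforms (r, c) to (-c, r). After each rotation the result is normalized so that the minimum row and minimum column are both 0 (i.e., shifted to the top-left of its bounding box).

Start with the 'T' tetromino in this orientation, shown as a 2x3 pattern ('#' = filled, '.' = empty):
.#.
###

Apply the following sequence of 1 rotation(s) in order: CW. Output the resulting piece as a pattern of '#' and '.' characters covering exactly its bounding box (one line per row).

Answer: #.
##
#.

Derivation:
Start:
.#.
###
After rotation 1 (CW):
#.
##
#.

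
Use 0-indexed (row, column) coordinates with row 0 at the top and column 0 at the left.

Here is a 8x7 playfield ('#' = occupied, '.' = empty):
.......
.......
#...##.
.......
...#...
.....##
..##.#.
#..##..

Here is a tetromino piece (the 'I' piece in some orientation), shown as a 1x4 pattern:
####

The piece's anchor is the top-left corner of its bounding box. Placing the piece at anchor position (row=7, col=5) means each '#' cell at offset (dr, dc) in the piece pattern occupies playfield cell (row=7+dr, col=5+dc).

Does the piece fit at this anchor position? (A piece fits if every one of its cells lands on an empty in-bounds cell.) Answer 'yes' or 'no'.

Answer: no

Derivation:
Check each piece cell at anchor (7, 5):
  offset (0,0) -> (7,5): empty -> OK
  offset (0,1) -> (7,6): empty -> OK
  offset (0,2) -> (7,7): out of bounds -> FAIL
  offset (0,3) -> (7,8): out of bounds -> FAIL
All cells valid: no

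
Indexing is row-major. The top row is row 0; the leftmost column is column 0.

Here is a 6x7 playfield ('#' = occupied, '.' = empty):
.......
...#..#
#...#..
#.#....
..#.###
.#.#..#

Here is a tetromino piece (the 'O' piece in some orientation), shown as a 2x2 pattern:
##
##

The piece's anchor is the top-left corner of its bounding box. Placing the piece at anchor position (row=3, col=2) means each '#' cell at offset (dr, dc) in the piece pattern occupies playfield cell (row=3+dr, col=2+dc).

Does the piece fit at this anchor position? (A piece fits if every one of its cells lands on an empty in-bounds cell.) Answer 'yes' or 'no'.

Check each piece cell at anchor (3, 2):
  offset (0,0) -> (3,2): occupied ('#') -> FAIL
  offset (0,1) -> (3,3): empty -> OK
  offset (1,0) -> (4,2): occupied ('#') -> FAIL
  offset (1,1) -> (4,3): empty -> OK
All cells valid: no

Answer: no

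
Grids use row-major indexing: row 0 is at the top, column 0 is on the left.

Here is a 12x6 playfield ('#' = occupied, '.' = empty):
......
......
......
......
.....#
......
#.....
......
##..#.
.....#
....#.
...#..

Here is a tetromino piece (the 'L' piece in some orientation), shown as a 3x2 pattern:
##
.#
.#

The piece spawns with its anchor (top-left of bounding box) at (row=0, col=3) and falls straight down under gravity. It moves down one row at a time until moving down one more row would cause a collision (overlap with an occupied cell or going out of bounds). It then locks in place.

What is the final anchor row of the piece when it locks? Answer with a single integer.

Answer: 5

Derivation:
Spawn at (row=0, col=3). Try each row:
  row 0: fits
  row 1: fits
  row 2: fits
  row 3: fits
  row 4: fits
  row 5: fits
  row 6: blocked -> lock at row 5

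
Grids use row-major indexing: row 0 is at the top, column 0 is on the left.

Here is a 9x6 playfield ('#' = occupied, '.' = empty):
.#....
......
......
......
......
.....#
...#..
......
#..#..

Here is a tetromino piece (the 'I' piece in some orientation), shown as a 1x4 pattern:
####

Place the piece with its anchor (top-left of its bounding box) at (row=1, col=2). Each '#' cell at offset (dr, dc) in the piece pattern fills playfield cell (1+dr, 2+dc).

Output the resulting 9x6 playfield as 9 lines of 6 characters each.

Fill (1+0,2+0) = (1,2)
Fill (1+0,2+1) = (1,3)
Fill (1+0,2+2) = (1,4)
Fill (1+0,2+3) = (1,5)

Answer: .#....
..####
......
......
......
.....#
...#..
......
#..#..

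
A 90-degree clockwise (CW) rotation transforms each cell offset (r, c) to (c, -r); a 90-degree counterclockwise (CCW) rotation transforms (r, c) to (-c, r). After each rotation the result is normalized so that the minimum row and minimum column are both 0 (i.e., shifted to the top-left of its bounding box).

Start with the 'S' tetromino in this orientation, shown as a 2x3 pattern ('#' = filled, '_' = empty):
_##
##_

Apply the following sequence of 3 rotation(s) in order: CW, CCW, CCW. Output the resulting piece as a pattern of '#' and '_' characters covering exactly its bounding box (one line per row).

Start:
_##
##_
After rotation 1 (CW):
#_
##
_#
After rotation 2 (CCW):
_##
##_
After rotation 3 (CCW):
#_
##
_#

Answer: #_
##
_#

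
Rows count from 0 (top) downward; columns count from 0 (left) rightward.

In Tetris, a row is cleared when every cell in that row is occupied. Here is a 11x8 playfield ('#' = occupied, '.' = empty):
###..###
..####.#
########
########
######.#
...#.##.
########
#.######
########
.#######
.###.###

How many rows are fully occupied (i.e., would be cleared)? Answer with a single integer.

Answer: 4

Derivation:
Check each row:
  row 0: 2 empty cells -> not full
  row 1: 3 empty cells -> not full
  row 2: 0 empty cells -> FULL (clear)
  row 3: 0 empty cells -> FULL (clear)
  row 4: 1 empty cell -> not full
  row 5: 5 empty cells -> not full
  row 6: 0 empty cells -> FULL (clear)
  row 7: 1 empty cell -> not full
  row 8: 0 empty cells -> FULL (clear)
  row 9: 1 empty cell -> not full
  row 10: 2 empty cells -> not full
Total rows cleared: 4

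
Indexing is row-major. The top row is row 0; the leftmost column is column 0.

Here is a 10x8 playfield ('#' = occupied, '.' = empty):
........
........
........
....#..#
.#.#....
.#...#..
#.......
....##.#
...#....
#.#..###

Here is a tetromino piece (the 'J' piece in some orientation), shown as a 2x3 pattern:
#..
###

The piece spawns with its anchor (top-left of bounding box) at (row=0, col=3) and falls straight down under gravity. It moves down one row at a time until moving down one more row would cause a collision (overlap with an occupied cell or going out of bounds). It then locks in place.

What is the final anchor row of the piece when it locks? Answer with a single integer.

Spawn at (row=0, col=3). Try each row:
  row 0: fits
  row 1: fits
  row 2: blocked -> lock at row 1

Answer: 1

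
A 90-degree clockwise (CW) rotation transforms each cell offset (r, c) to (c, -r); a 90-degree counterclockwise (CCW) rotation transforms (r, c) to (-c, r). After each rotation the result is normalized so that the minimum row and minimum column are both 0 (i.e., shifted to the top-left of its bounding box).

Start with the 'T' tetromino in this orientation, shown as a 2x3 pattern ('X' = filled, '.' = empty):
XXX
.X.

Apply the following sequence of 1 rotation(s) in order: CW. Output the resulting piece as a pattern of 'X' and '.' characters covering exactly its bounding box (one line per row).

Answer: .X
XX
.X

Derivation:
Start:
XXX
.X.
After rotation 1 (CW):
.X
XX
.X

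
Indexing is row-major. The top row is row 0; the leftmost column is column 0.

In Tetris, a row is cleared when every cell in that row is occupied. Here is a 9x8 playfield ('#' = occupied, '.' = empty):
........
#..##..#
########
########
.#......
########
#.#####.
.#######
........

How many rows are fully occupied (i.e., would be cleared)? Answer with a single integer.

Check each row:
  row 0: 8 empty cells -> not full
  row 1: 4 empty cells -> not full
  row 2: 0 empty cells -> FULL (clear)
  row 3: 0 empty cells -> FULL (clear)
  row 4: 7 empty cells -> not full
  row 5: 0 empty cells -> FULL (clear)
  row 6: 2 empty cells -> not full
  row 7: 1 empty cell -> not full
  row 8: 8 empty cells -> not full
Total rows cleared: 3

Answer: 3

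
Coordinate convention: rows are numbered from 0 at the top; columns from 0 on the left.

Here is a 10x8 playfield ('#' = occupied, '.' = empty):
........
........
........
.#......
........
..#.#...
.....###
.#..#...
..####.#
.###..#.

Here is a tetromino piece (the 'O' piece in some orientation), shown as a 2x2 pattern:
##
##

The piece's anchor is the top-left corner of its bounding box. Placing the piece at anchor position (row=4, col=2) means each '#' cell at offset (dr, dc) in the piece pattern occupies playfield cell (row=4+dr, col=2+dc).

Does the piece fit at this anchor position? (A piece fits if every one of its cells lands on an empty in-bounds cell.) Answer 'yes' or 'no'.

Answer: no

Derivation:
Check each piece cell at anchor (4, 2):
  offset (0,0) -> (4,2): empty -> OK
  offset (0,1) -> (4,3): empty -> OK
  offset (1,0) -> (5,2): occupied ('#') -> FAIL
  offset (1,1) -> (5,3): empty -> OK
All cells valid: no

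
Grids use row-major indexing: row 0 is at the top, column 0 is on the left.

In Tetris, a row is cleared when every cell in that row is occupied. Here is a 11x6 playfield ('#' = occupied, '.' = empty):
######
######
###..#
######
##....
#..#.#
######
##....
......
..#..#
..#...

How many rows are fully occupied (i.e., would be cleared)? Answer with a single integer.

Check each row:
  row 0: 0 empty cells -> FULL (clear)
  row 1: 0 empty cells -> FULL (clear)
  row 2: 2 empty cells -> not full
  row 3: 0 empty cells -> FULL (clear)
  row 4: 4 empty cells -> not full
  row 5: 3 empty cells -> not full
  row 6: 0 empty cells -> FULL (clear)
  row 7: 4 empty cells -> not full
  row 8: 6 empty cells -> not full
  row 9: 4 empty cells -> not full
  row 10: 5 empty cells -> not full
Total rows cleared: 4

Answer: 4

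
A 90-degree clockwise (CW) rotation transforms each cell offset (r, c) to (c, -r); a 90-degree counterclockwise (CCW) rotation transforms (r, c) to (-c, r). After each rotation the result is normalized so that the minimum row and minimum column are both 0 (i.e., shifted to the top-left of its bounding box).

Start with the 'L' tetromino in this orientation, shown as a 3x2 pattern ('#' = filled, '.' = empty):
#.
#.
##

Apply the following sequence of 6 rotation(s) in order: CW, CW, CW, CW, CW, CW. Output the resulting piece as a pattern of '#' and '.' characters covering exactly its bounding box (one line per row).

Answer: ##
.#
.#

Derivation:
Start:
#.
#.
##
After rotation 1 (CW):
###
#..
After rotation 2 (CW):
##
.#
.#
After rotation 3 (CW):
..#
###
After rotation 4 (CW):
#.
#.
##
After rotation 5 (CW):
###
#..
After rotation 6 (CW):
##
.#
.#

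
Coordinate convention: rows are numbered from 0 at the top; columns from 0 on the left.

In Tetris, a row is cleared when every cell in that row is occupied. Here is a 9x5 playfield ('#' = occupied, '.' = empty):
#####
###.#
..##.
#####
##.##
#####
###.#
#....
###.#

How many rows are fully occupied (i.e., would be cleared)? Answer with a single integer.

Check each row:
  row 0: 0 empty cells -> FULL (clear)
  row 1: 1 empty cell -> not full
  row 2: 3 empty cells -> not full
  row 3: 0 empty cells -> FULL (clear)
  row 4: 1 empty cell -> not full
  row 5: 0 empty cells -> FULL (clear)
  row 6: 1 empty cell -> not full
  row 7: 4 empty cells -> not full
  row 8: 1 empty cell -> not full
Total rows cleared: 3

Answer: 3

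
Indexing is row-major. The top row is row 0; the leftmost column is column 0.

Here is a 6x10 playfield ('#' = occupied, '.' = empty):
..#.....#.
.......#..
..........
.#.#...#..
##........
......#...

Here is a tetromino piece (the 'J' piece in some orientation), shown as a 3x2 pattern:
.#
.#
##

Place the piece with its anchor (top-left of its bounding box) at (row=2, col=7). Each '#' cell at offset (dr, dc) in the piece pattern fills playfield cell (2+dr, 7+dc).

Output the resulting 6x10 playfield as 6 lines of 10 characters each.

Answer: ..#.....#.
.......#..
........#.
.#.#...##.
##.....##.
......#...

Derivation:
Fill (2+0,7+1) = (2,8)
Fill (2+1,7+1) = (3,8)
Fill (2+2,7+0) = (4,7)
Fill (2+2,7+1) = (4,8)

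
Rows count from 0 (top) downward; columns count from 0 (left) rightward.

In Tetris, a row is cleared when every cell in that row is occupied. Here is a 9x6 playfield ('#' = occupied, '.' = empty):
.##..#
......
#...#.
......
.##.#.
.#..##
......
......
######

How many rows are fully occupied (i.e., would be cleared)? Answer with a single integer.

Check each row:
  row 0: 3 empty cells -> not full
  row 1: 6 empty cells -> not full
  row 2: 4 empty cells -> not full
  row 3: 6 empty cells -> not full
  row 4: 3 empty cells -> not full
  row 5: 3 empty cells -> not full
  row 6: 6 empty cells -> not full
  row 7: 6 empty cells -> not full
  row 8: 0 empty cells -> FULL (clear)
Total rows cleared: 1

Answer: 1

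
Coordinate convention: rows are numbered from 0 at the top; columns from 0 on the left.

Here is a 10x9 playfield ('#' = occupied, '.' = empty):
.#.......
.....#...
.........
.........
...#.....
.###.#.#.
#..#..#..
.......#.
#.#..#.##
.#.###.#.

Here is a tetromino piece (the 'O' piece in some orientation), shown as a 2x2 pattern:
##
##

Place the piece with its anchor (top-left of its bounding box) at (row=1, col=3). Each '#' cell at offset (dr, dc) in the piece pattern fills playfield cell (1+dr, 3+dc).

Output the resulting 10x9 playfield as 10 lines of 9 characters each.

Answer: .#.......
...###...
...##....
.........
...#.....
.###.#.#.
#..#..#..
.......#.
#.#..#.##
.#.###.#.

Derivation:
Fill (1+0,3+0) = (1,3)
Fill (1+0,3+1) = (1,4)
Fill (1+1,3+0) = (2,3)
Fill (1+1,3+1) = (2,4)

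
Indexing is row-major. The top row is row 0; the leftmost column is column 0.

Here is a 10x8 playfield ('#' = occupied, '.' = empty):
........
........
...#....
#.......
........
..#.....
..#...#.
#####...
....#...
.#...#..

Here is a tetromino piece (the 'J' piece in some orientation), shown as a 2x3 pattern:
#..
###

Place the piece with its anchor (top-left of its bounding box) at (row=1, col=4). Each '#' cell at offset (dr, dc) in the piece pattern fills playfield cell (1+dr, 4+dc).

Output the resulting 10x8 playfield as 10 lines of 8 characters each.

Fill (1+0,4+0) = (1,4)
Fill (1+1,4+0) = (2,4)
Fill (1+1,4+1) = (2,5)
Fill (1+1,4+2) = (2,6)

Answer: ........
....#...
...####.
#.......
........
..#.....
..#...#.
#####...
....#...
.#...#..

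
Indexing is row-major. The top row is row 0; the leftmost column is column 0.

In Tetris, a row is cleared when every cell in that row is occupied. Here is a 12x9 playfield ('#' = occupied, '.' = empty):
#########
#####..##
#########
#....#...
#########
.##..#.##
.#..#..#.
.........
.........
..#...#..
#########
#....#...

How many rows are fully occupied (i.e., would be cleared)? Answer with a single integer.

Answer: 4

Derivation:
Check each row:
  row 0: 0 empty cells -> FULL (clear)
  row 1: 2 empty cells -> not full
  row 2: 0 empty cells -> FULL (clear)
  row 3: 7 empty cells -> not full
  row 4: 0 empty cells -> FULL (clear)
  row 5: 4 empty cells -> not full
  row 6: 6 empty cells -> not full
  row 7: 9 empty cells -> not full
  row 8: 9 empty cells -> not full
  row 9: 7 empty cells -> not full
  row 10: 0 empty cells -> FULL (clear)
  row 11: 7 empty cells -> not full
Total rows cleared: 4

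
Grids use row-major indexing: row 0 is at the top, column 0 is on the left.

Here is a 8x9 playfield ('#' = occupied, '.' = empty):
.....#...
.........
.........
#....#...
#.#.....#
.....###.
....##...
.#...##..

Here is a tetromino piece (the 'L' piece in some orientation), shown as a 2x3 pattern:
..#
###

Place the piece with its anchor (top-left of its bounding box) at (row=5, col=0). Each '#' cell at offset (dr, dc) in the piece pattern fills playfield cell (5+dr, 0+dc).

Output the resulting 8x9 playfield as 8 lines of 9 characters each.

Fill (5+0,0+2) = (5,2)
Fill (5+1,0+0) = (6,0)
Fill (5+1,0+1) = (6,1)
Fill (5+1,0+2) = (6,2)

Answer: .....#...
.........
.........
#....#...
#.#.....#
..#..###.
###.##...
.#...##..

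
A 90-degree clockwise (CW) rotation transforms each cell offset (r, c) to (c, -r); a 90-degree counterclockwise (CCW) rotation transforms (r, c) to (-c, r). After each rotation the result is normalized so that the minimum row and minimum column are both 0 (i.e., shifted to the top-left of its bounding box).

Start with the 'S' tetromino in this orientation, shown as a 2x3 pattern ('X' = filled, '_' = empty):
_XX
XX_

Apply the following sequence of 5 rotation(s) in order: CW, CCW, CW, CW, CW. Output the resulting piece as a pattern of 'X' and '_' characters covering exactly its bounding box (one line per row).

Start:
_XX
XX_
After rotation 1 (CW):
X_
XX
_X
After rotation 2 (CCW):
_XX
XX_
After rotation 3 (CW):
X_
XX
_X
After rotation 4 (CW):
_XX
XX_
After rotation 5 (CW):
X_
XX
_X

Answer: X_
XX
_X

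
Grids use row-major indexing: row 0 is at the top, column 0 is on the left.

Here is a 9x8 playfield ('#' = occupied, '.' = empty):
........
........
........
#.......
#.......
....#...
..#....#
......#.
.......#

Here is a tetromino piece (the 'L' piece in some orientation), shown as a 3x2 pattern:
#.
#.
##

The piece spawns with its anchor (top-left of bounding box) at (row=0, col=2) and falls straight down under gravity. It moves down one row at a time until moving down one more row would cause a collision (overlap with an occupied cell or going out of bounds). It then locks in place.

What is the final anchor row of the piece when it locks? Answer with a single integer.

Answer: 3

Derivation:
Spawn at (row=0, col=2). Try each row:
  row 0: fits
  row 1: fits
  row 2: fits
  row 3: fits
  row 4: blocked -> lock at row 3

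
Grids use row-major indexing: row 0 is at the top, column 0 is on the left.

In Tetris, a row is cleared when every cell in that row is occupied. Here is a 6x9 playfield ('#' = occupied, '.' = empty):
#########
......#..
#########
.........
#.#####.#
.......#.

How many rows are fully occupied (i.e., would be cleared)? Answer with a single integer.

Check each row:
  row 0: 0 empty cells -> FULL (clear)
  row 1: 8 empty cells -> not full
  row 2: 0 empty cells -> FULL (clear)
  row 3: 9 empty cells -> not full
  row 4: 2 empty cells -> not full
  row 5: 8 empty cells -> not full
Total rows cleared: 2

Answer: 2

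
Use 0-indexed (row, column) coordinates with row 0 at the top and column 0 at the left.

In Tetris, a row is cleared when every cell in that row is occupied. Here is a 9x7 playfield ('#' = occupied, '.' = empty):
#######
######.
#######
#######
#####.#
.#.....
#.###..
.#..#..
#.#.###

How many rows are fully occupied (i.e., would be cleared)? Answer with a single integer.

Answer: 3

Derivation:
Check each row:
  row 0: 0 empty cells -> FULL (clear)
  row 1: 1 empty cell -> not full
  row 2: 0 empty cells -> FULL (clear)
  row 3: 0 empty cells -> FULL (clear)
  row 4: 1 empty cell -> not full
  row 5: 6 empty cells -> not full
  row 6: 3 empty cells -> not full
  row 7: 5 empty cells -> not full
  row 8: 2 empty cells -> not full
Total rows cleared: 3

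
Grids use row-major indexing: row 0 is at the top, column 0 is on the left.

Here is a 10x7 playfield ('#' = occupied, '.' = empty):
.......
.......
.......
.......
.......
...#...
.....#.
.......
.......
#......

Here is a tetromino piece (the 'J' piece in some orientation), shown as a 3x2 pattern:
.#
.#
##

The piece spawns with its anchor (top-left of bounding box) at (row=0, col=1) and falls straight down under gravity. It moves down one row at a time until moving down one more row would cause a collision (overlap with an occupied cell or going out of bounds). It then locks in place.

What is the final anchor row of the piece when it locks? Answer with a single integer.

Spawn at (row=0, col=1). Try each row:
  row 0: fits
  row 1: fits
  row 2: fits
  row 3: fits
  row 4: fits
  row 5: fits
  row 6: fits
  row 7: fits
  row 8: blocked -> lock at row 7

Answer: 7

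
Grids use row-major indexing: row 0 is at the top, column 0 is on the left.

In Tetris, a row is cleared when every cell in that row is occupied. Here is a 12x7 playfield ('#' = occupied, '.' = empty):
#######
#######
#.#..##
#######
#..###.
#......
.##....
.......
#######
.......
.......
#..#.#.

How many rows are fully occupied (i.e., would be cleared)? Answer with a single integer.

Answer: 4

Derivation:
Check each row:
  row 0: 0 empty cells -> FULL (clear)
  row 1: 0 empty cells -> FULL (clear)
  row 2: 3 empty cells -> not full
  row 3: 0 empty cells -> FULL (clear)
  row 4: 3 empty cells -> not full
  row 5: 6 empty cells -> not full
  row 6: 5 empty cells -> not full
  row 7: 7 empty cells -> not full
  row 8: 0 empty cells -> FULL (clear)
  row 9: 7 empty cells -> not full
  row 10: 7 empty cells -> not full
  row 11: 4 empty cells -> not full
Total rows cleared: 4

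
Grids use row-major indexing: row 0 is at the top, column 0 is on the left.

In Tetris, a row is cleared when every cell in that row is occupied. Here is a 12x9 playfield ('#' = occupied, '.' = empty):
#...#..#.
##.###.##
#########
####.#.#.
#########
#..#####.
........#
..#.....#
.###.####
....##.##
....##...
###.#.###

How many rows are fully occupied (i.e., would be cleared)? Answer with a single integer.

Check each row:
  row 0: 6 empty cells -> not full
  row 1: 2 empty cells -> not full
  row 2: 0 empty cells -> FULL (clear)
  row 3: 3 empty cells -> not full
  row 4: 0 empty cells -> FULL (clear)
  row 5: 3 empty cells -> not full
  row 6: 8 empty cells -> not full
  row 7: 7 empty cells -> not full
  row 8: 2 empty cells -> not full
  row 9: 5 empty cells -> not full
  row 10: 7 empty cells -> not full
  row 11: 2 empty cells -> not full
Total rows cleared: 2

Answer: 2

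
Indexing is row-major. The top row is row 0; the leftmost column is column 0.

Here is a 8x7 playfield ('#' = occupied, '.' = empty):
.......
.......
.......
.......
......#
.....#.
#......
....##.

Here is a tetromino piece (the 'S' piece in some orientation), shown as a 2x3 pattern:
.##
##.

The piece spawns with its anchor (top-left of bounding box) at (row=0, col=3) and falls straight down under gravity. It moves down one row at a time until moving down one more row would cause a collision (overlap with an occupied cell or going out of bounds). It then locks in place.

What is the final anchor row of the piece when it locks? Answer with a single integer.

Answer: 4

Derivation:
Spawn at (row=0, col=3). Try each row:
  row 0: fits
  row 1: fits
  row 2: fits
  row 3: fits
  row 4: fits
  row 5: blocked -> lock at row 4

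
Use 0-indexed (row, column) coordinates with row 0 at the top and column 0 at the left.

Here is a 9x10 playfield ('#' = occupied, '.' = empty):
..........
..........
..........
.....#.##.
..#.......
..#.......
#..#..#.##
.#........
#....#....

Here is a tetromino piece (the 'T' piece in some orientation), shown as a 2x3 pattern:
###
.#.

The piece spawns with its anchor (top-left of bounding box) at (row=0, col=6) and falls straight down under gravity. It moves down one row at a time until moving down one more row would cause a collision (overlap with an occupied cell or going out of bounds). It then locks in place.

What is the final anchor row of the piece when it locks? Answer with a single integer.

Spawn at (row=0, col=6). Try each row:
  row 0: fits
  row 1: fits
  row 2: blocked -> lock at row 1

Answer: 1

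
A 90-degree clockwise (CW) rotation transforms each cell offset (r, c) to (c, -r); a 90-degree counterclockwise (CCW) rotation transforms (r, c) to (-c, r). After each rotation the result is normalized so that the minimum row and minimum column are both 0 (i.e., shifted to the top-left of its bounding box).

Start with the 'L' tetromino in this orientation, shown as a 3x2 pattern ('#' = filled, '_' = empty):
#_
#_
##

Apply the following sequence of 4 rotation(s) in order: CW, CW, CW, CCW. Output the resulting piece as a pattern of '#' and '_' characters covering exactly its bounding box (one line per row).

Start:
#_
#_
##
After rotation 1 (CW):
###
#__
After rotation 2 (CW):
##
_#
_#
After rotation 3 (CW):
__#
###
After rotation 4 (CCW):
##
_#
_#

Answer: ##
_#
_#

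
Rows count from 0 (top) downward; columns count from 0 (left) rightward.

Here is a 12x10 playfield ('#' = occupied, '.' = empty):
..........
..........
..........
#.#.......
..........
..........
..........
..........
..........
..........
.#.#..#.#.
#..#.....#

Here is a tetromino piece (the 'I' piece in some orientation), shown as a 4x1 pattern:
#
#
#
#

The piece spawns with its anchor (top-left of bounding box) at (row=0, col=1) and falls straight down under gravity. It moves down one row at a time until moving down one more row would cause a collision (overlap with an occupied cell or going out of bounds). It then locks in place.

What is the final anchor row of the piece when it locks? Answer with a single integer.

Spawn at (row=0, col=1). Try each row:
  row 0: fits
  row 1: fits
  row 2: fits
  row 3: fits
  row 4: fits
  row 5: fits
  row 6: fits
  row 7: blocked -> lock at row 6

Answer: 6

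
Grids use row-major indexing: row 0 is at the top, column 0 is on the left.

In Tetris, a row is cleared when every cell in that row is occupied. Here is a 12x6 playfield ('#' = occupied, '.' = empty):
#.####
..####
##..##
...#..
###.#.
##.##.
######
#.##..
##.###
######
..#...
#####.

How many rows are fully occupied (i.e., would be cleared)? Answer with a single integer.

Answer: 2

Derivation:
Check each row:
  row 0: 1 empty cell -> not full
  row 1: 2 empty cells -> not full
  row 2: 2 empty cells -> not full
  row 3: 5 empty cells -> not full
  row 4: 2 empty cells -> not full
  row 5: 2 empty cells -> not full
  row 6: 0 empty cells -> FULL (clear)
  row 7: 3 empty cells -> not full
  row 8: 1 empty cell -> not full
  row 9: 0 empty cells -> FULL (clear)
  row 10: 5 empty cells -> not full
  row 11: 1 empty cell -> not full
Total rows cleared: 2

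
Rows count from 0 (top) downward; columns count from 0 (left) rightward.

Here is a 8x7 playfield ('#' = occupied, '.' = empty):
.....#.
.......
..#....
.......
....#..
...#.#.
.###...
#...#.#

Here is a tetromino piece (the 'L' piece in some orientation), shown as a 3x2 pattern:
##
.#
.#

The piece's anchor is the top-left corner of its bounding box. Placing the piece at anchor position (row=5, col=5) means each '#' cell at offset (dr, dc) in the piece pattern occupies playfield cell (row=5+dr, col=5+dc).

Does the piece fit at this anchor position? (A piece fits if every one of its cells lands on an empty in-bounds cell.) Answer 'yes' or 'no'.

Check each piece cell at anchor (5, 5):
  offset (0,0) -> (5,5): occupied ('#') -> FAIL
  offset (0,1) -> (5,6): empty -> OK
  offset (1,1) -> (6,6): empty -> OK
  offset (2,1) -> (7,6): occupied ('#') -> FAIL
All cells valid: no

Answer: no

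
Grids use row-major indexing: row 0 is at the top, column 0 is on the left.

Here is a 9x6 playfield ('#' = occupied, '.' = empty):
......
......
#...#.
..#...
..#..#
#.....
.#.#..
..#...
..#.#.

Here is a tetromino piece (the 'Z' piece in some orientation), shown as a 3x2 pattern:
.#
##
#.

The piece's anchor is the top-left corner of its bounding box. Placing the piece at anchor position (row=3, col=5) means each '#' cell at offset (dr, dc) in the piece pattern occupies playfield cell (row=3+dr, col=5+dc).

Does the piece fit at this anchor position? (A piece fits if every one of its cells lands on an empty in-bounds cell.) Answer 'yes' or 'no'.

Check each piece cell at anchor (3, 5):
  offset (0,1) -> (3,6): out of bounds -> FAIL
  offset (1,0) -> (4,5): occupied ('#') -> FAIL
  offset (1,1) -> (4,6): out of bounds -> FAIL
  offset (2,0) -> (5,5): empty -> OK
All cells valid: no

Answer: no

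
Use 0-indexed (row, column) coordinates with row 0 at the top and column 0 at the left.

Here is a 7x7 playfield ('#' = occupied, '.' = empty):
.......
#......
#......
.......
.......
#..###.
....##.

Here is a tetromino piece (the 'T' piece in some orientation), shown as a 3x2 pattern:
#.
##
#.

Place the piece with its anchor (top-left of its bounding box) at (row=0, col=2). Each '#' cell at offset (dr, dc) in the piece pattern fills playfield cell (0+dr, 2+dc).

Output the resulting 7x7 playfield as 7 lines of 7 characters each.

Fill (0+0,2+0) = (0,2)
Fill (0+1,2+0) = (1,2)
Fill (0+1,2+1) = (1,3)
Fill (0+2,2+0) = (2,2)

Answer: ..#....
#.##...
#.#....
.......
.......
#..###.
....##.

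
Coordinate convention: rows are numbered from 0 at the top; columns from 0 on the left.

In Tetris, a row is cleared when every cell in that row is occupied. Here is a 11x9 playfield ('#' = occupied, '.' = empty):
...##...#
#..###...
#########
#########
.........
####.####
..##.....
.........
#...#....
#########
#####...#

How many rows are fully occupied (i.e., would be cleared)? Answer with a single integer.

Answer: 3

Derivation:
Check each row:
  row 0: 6 empty cells -> not full
  row 1: 5 empty cells -> not full
  row 2: 0 empty cells -> FULL (clear)
  row 3: 0 empty cells -> FULL (clear)
  row 4: 9 empty cells -> not full
  row 5: 1 empty cell -> not full
  row 6: 7 empty cells -> not full
  row 7: 9 empty cells -> not full
  row 8: 7 empty cells -> not full
  row 9: 0 empty cells -> FULL (clear)
  row 10: 3 empty cells -> not full
Total rows cleared: 3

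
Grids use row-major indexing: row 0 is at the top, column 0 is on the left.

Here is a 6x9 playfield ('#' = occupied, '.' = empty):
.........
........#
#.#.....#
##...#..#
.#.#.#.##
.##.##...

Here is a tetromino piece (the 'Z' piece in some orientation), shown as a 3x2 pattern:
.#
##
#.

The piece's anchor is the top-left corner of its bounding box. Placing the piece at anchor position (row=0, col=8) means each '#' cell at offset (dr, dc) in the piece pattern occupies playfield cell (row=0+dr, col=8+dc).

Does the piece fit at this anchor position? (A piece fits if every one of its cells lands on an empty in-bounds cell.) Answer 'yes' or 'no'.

Check each piece cell at anchor (0, 8):
  offset (0,1) -> (0,9): out of bounds -> FAIL
  offset (1,0) -> (1,8): occupied ('#') -> FAIL
  offset (1,1) -> (1,9): out of bounds -> FAIL
  offset (2,0) -> (2,8): occupied ('#') -> FAIL
All cells valid: no

Answer: no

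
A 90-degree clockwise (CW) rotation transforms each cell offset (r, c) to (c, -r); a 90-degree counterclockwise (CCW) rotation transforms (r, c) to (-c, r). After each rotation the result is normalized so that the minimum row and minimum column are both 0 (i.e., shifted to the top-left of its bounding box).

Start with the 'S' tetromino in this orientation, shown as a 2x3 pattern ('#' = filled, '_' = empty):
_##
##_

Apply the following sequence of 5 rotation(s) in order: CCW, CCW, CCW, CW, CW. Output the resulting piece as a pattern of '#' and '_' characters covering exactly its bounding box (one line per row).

Start:
_##
##_
After rotation 1 (CCW):
#_
##
_#
After rotation 2 (CCW):
_##
##_
After rotation 3 (CCW):
#_
##
_#
After rotation 4 (CW):
_##
##_
After rotation 5 (CW):
#_
##
_#

Answer: #_
##
_#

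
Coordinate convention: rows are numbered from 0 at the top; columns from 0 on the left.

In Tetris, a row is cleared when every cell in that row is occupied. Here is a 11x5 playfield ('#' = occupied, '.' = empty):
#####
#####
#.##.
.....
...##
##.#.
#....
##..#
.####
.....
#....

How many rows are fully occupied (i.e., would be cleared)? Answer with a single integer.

Check each row:
  row 0: 0 empty cells -> FULL (clear)
  row 1: 0 empty cells -> FULL (clear)
  row 2: 2 empty cells -> not full
  row 3: 5 empty cells -> not full
  row 4: 3 empty cells -> not full
  row 5: 2 empty cells -> not full
  row 6: 4 empty cells -> not full
  row 7: 2 empty cells -> not full
  row 8: 1 empty cell -> not full
  row 9: 5 empty cells -> not full
  row 10: 4 empty cells -> not full
Total rows cleared: 2

Answer: 2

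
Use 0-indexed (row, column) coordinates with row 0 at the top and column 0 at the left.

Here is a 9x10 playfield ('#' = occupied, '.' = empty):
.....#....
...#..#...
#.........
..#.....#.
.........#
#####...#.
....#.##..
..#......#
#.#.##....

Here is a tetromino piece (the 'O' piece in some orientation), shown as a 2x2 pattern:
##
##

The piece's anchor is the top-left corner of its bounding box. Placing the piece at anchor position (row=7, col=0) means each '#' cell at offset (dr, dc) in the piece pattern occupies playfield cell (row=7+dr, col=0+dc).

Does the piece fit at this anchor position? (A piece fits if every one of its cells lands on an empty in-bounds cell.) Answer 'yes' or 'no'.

Check each piece cell at anchor (7, 0):
  offset (0,0) -> (7,0): empty -> OK
  offset (0,1) -> (7,1): empty -> OK
  offset (1,0) -> (8,0): occupied ('#') -> FAIL
  offset (1,1) -> (8,1): empty -> OK
All cells valid: no

Answer: no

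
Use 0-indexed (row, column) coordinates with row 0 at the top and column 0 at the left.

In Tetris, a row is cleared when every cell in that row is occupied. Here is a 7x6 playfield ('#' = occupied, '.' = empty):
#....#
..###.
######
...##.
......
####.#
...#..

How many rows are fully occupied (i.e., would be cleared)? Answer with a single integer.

Answer: 1

Derivation:
Check each row:
  row 0: 4 empty cells -> not full
  row 1: 3 empty cells -> not full
  row 2: 0 empty cells -> FULL (clear)
  row 3: 4 empty cells -> not full
  row 4: 6 empty cells -> not full
  row 5: 1 empty cell -> not full
  row 6: 5 empty cells -> not full
Total rows cleared: 1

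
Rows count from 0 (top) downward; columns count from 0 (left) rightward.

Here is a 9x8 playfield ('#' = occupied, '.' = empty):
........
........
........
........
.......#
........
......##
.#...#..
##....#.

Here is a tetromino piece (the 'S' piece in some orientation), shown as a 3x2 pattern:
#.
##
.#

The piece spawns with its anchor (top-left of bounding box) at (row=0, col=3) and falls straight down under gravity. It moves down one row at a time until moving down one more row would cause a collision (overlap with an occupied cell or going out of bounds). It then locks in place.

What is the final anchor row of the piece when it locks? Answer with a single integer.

Answer: 6

Derivation:
Spawn at (row=0, col=3). Try each row:
  row 0: fits
  row 1: fits
  row 2: fits
  row 3: fits
  row 4: fits
  row 5: fits
  row 6: fits
  row 7: blocked -> lock at row 6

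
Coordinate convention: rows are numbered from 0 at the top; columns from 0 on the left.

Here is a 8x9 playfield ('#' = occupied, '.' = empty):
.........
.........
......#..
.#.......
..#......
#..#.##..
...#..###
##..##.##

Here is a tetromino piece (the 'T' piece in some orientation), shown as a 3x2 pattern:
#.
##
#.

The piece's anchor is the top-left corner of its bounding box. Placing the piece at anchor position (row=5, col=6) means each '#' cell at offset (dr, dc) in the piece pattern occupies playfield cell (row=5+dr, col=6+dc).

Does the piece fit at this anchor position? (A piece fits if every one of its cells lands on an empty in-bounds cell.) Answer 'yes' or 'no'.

Answer: no

Derivation:
Check each piece cell at anchor (5, 6):
  offset (0,0) -> (5,6): occupied ('#') -> FAIL
  offset (1,0) -> (6,6): occupied ('#') -> FAIL
  offset (1,1) -> (6,7): occupied ('#') -> FAIL
  offset (2,0) -> (7,6): empty -> OK
All cells valid: no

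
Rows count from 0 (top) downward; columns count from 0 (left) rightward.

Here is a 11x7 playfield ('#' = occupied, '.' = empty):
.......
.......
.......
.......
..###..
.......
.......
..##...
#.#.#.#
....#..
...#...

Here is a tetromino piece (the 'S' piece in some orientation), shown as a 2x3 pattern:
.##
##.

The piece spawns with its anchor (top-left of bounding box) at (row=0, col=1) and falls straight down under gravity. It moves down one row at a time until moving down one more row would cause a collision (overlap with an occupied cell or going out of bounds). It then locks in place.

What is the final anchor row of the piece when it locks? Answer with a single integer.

Answer: 2

Derivation:
Spawn at (row=0, col=1). Try each row:
  row 0: fits
  row 1: fits
  row 2: fits
  row 3: blocked -> lock at row 2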